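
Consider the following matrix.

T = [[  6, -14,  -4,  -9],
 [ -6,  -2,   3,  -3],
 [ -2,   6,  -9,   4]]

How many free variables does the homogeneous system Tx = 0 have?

1

Row reduce to echelon form.
R2 ← R2 + R1: [0, -16, -1, -12]
R3 ← R3 + (1/3)·R1: [0, 4/3, -31/3, 1]
R3 ← R3 + (1/12)·R2: [0, 0, -125/12, 0]
3 nonzero rows, so rank(T) = 3.
T has 4 columns; by rank–nullity, nullity = 4 − 3 = 1.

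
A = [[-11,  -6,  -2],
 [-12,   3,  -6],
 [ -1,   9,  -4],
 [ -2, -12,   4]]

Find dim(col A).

2

Row reduce to echelon form.
R2 ← R2 − (12/11)·R1: [0, 105/11, -42/11]
R3 ← R3 − (1/11)·R1: [0, 105/11, -42/11]
R4 ← R4 − (2/11)·R1: [0, -120/11, 48/11]
R3 ← R3 − R2: [0, 0, 0]
R4 ← R4 + (8/7)·R2: [0, 0, 0]
Echelon form has 2 nonzero rows, so rank(A) = 2.
The column space has dimension equal to the rank: 2.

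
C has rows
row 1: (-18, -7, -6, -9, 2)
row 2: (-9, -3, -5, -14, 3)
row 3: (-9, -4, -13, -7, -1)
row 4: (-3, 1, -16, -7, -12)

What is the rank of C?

4

Row reduce to echelon form.
R2 ← R2 − (1/2)·R1: [0, 1/2, -2, -19/2, 2]
R3 ← R3 − (1/2)·R1: [0, -1/2, -10, -5/2, -2]
R4 ← R4 − (1/6)·R1: [0, 13/6, -15, -11/2, -37/3]
R3 ← R3 + R2: [0, 0, -12, -12, 0]
R4 ← R4 − (13/3)·R2: [0, 0, -19/3, 107/3, -21]
R4 ← R4 − (19/36)·R3: [0, 0, 0, 42, -21]
Echelon form has 4 nonzero rows, so rank(C) = 4.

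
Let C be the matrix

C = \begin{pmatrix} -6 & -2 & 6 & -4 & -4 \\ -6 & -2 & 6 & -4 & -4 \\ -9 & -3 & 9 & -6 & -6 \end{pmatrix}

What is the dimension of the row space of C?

1

Row reduce to echelon form.
R2 ← R2 − R1: [0, 0, 0, 0, 0]
R3 ← R3 − (3/2)·R1: [0, 0, 0, 0, 0]
Echelon form has 1 nonzero row, so rank(C) = 1.
The row space has dimension equal to the rank: 1.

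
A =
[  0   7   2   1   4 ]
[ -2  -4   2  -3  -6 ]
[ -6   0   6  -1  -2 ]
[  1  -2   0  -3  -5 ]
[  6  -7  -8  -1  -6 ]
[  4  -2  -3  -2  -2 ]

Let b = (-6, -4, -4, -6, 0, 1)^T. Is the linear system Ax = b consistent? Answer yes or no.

yes

Row reduce the augmented matrix [A | b].
Swap R1 ↔ R2
R3 ← R3 − (3)·R1: [0, 12, 0, 8, 16, 8]
R4 ← R4 + (1/2)·R1: [0, -4, 1, -9/2, -8, -8]
R5 ← R5 + (3)·R1: [0, -19, -2, -10, -24, -12]
R6 ← R6 + (2)·R1: [0, -10, 1, -8, -14, -7]
R3 ← R3 − (12/7)·R2: [0, 0, -24/7, 44/7, 64/7, 128/7]
R4 ← R4 + (4/7)·R2: [0, 0, 15/7, -55/14, -40/7, -80/7]
R5 ← R5 + (19/7)·R2: [0, 0, 24/7, -51/7, -92/7, -198/7]
R6 ← R6 + (10/7)·R2: [0, 0, 27/7, -46/7, -58/7, -109/7]
R4 ← R4 + (5/8)·R3: [0, 0, 0, 0, 0, 0]
R5 ← R5 + R3: [0, 0, 0, -1, -4, -10]
R6 ← R6 + (9/8)·R3: [0, 0, 0, 1/2, 2, 5]
Swap R4 ↔ R5
R6 ← R6 + (1/2)·R4: [0, 0, 0, 0, 0, 0]
The echelon form has 4 nonzero rows, and every pivot lies in the first 5 columns, so rank(A) = rank([A|b]) = 4.
The system is consistent.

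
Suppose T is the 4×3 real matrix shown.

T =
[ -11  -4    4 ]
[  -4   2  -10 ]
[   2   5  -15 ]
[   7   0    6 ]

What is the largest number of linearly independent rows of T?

3

Row reduce to echelon form.
R2 ← R2 − (4/11)·R1: [0, 38/11, -126/11]
R3 ← R3 + (2/11)·R1: [0, 47/11, -157/11]
R4 ← R4 + (7/11)·R1: [0, -28/11, 94/11]
R3 ← R3 − (47/38)·R2: [0, 0, -2/19]
R4 ← R4 + (14/19)·R2: [0, 0, 2/19]
R4 ← R4 + R3: [0, 0, 0]
Echelon form has 3 nonzero rows, so rank(T) = 3.
The rank gives the maximum number of linearly independent rows: 3.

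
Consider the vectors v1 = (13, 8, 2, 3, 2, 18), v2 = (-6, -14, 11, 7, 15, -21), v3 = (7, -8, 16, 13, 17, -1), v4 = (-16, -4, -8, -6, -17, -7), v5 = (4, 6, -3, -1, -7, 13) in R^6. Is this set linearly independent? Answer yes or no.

Form the matrix with these vectors as rows and row reduce.
R2 ← R2 + (6/13)·R1: [0, -134/13, 155/13, 109/13, 207/13, -165/13]
R3 ← R3 − (7/13)·R1: [0, -160/13, 194/13, 148/13, 207/13, -139/13]
R4 ← R4 + (16/13)·R1: [0, 76/13, -72/13, -30/13, -189/13, 197/13]
R5 ← R5 − (4/13)·R1: [0, 46/13, -47/13, -25/13, -99/13, 97/13]
R3 ← R3 − (80/67)·R2: [0, 0, 46/67, 92/67, -207/67, 299/67]
R4 ← R4 + (38/67)·R2: [0, 0, 82/67, 164/67, -369/67, 533/67]
R5 ← R5 + (23/67)·R2: [0, 0, 32/67, 64/67, -144/67, 208/67]
R4 ← R4 − (41/23)·R3: [0, 0, 0, 0, 0, 0]
R5 ← R5 − (16/23)·R3: [0, 0, 0, 0, 0, 0]
3 nonzero rows, so the 5 vectors span a space of dimension 3.
Since 3 < 5, the vectors are linearly dependent.

no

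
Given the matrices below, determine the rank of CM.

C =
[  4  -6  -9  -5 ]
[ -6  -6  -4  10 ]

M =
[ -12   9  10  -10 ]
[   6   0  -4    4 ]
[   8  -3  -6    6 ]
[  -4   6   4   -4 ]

First compute CM:
[[-136,  33,  98, -98],
 [-36,  18,  28, -28]]
Now row reduce the product.
R2 ← R2 − (9/34)·R1: [0, 315/34, 35/17, -35/17]
2 nonzero rows, so rank(CM) = 2.

2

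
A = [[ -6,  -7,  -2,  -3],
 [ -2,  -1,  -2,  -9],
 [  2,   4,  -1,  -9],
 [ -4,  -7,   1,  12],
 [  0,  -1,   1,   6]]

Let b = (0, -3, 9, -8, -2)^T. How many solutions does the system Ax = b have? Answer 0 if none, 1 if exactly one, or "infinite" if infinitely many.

0

Row reduce the augmented matrix [A | b].
R2 ← R2 − (1/3)·R1: [0, 4/3, -4/3, -8, -3]
R3 ← R3 + (1/3)·R1: [0, 5/3, -5/3, -10, 9]
R4 ← R4 − (2/3)·R1: [0, -7/3, 7/3, 14, -8]
R3 ← R3 − (5/4)·R2: [0, 0, 0, 0, 51/4]
R4 ← R4 + (7/4)·R2: [0, 0, 0, 0, -53/4]
R5 ← R5 + (3/4)·R2: [0, 0, 0, 0, -17/4]
R4 ← R4 + (53/51)·R3: [0, 0, 0, 0, 0]
R5 ← R5 + (1/3)·R3: [0, 0, 0, 0, 0]
The echelon form has 3 nonzero rows; the last pivot sits in the augmented column, so rank(A) = 2 but rank([A|b]) = 3.
Since the ranks differ, the system is inconsistent.
It has no solutions.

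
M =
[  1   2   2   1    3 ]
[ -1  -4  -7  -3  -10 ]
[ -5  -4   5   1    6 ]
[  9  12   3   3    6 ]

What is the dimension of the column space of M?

2

Row reduce to echelon form.
R2 ← R2 + R1: [0, -2, -5, -2, -7]
R3 ← R3 + (5)·R1: [0, 6, 15, 6, 21]
R4 ← R4 − (9)·R1: [0, -6, -15, -6, -21]
R3 ← R3 + (3)·R2: [0, 0, 0, 0, 0]
R4 ← R4 − (3)·R2: [0, 0, 0, 0, 0]
Echelon form has 2 nonzero rows, so rank(M) = 2.
The column space has dimension equal to the rank: 2.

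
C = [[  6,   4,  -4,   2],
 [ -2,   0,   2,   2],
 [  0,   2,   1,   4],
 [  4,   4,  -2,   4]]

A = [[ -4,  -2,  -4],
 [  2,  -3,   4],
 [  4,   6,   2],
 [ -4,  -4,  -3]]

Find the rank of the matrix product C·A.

First compute CA:
[[-40, -56, -22],
 [  8,   8,   6],
 [ -8, -16,  -2],
 [-32, -48, -16]]
Now row reduce the product.
R2 ← R2 + (1/5)·R1: [0, -16/5, 8/5]
R3 ← R3 − (1/5)·R1: [0, -24/5, 12/5]
R4 ← R4 − (4/5)·R1: [0, -16/5, 8/5]
R3 ← R3 − (3/2)·R2: [0, 0, 0]
R4 ← R4 − R2: [0, 0, 0]
2 nonzero rows, so rank(CA) = 2.

2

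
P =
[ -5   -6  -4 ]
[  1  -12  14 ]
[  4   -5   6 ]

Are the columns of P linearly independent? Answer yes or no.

Row reduce P to echelon form.
R2 ← R2 + (1/5)·R1: [0, -66/5, 66/5]
R3 ← R3 + (4/5)·R1: [0, -49/5, 14/5]
R3 ← R3 − (49/66)·R2: [0, 0, -7]
3 pivots among 3 columns.
Every column is a pivot column, so the columns are linearly independent.

yes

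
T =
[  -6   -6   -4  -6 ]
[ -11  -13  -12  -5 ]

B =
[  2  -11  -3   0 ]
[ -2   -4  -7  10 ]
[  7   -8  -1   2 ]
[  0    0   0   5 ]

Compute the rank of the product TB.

2

First compute TB:
[[-28, 122,  64, -98],
 [-80, 269, 136, -179]]
Now row reduce the product.
R2 ← R2 − (20/7)·R1: [0, -557/7, -328/7, 101]
2 nonzero rows, so rank(TB) = 2.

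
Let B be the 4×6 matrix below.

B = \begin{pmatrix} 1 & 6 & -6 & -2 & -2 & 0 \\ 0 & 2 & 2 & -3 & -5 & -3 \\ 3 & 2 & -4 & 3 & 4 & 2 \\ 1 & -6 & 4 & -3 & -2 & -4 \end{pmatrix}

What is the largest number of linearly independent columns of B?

4

Row reduce to echelon form.
R3 ← R3 − (3)·R1: [0, -16, 14, 9, 10, 2]
R4 ← R4 − R1: [0, -12, 10, -1, 0, -4]
R3 ← R3 + (8)·R2: [0, 0, 30, -15, -30, -22]
R4 ← R4 + (6)·R2: [0, 0, 22, -19, -30, -22]
R4 ← R4 − (11/15)·R3: [0, 0, 0, -8, -8, -88/15]
Echelon form has 4 nonzero rows, so rank(B) = 4.
The rank gives the maximum number of linearly independent columns: 4.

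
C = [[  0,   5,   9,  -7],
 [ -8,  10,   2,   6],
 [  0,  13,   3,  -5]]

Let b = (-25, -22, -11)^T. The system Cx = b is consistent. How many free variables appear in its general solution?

1

Row reduce the augmented matrix [C | b].
Swap R1 ↔ R2
R3 ← R3 − (13/5)·R2: [0, 0, -102/5, 66/5, 54]
The echelon form has 3 nonzero rows, and every pivot lies in the first 4 columns, so rank(C) = rank([C|b]) = 3.
The system is consistent.
Free variables = (unknowns) − (rank) = 4 − 3 = 1.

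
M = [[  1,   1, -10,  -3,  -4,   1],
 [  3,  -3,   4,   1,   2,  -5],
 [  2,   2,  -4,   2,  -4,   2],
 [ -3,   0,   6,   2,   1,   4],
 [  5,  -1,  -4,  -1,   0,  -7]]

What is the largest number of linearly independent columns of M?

4

Row reduce to echelon form.
R2 ← R2 − (3)·R1: [0, -6, 34, 10, 14, -8]
R3 ← R3 − (2)·R1: [0, 0, 16, 8, 4, 0]
R4 ← R4 + (3)·R1: [0, 3, -24, -7, -11, 7]
R5 ← R5 − (5)·R1: [0, -6, 46, 14, 20, -12]
R4 ← R4 + (1/2)·R2: [0, 0, -7, -2, -4, 3]
R5 ← R5 − R2: [0, 0, 12, 4, 6, -4]
R4 ← R4 + (7/16)·R3: [0, 0, 0, 3/2, -9/4, 3]
R5 ← R5 − (3/4)·R3: [0, 0, 0, -2, 3, -4]
R5 ← R5 + (4/3)·R4: [0, 0, 0, 0, 0, 0]
Echelon form has 4 nonzero rows, so rank(M) = 4.
The rank gives the maximum number of linearly independent columns: 4.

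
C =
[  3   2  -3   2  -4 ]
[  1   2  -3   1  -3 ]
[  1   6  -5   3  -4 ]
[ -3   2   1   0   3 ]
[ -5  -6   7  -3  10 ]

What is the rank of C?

Row reduce to echelon form.
R2 ← R2 − (1/3)·R1: [0, 4/3, -2, 1/3, -5/3]
R3 ← R3 − (1/3)·R1: [0, 16/3, -4, 7/3, -8/3]
R4 ← R4 + R1: [0, 4, -2, 2, -1]
R5 ← R5 + (5/3)·R1: [0, -8/3, 2, 1/3, 10/3]
R3 ← R3 − (4)·R2: [0, 0, 4, 1, 4]
R4 ← R4 − (3)·R2: [0, 0, 4, 1, 4]
R5 ← R5 + (2)·R2: [0, 0, -2, 1, 0]
R4 ← R4 − R3: [0, 0, 0, 0, 0]
R5 ← R5 + (1/2)·R3: [0, 0, 0, 3/2, 2]
Swap R4 ↔ R5
Echelon form has 4 nonzero rows, so rank(C) = 4.

4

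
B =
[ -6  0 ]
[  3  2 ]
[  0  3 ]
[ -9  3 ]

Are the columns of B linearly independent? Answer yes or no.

Row reduce B to echelon form.
R2 ← R2 + (1/2)·R1: [0, 2]
R4 ← R4 − (3/2)·R1: [0, 3]
R3 ← R3 − (3/2)·R2: [0, 0]
R4 ← R4 − (3/2)·R2: [0, 0]
2 pivots among 2 columns.
Every column is a pivot column, so the columns are linearly independent.

yes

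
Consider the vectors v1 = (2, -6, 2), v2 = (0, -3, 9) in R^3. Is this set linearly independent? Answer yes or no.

yes

Form the matrix with these vectors as rows and row reduce.
2 nonzero rows, so the 2 vectors span a space of dimension 2.
Since 2 = 2, the vectors are linearly independent.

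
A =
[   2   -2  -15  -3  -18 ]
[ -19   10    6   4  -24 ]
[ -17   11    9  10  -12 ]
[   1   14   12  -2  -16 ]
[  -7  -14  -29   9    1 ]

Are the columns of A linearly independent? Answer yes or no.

yes

Row reduce A to echelon form.
R2 ← R2 + (19/2)·R1: [0, -9, -273/2, -49/2, -195]
R3 ← R3 + (17/2)·R1: [0, -6, -237/2, -31/2, -165]
R4 ← R4 − (1/2)·R1: [0, 15, 39/2, -1/2, -7]
R5 ← R5 + (7/2)·R1: [0, -21, -163/2, -3/2, -62]
R3 ← R3 − (2/3)·R2: [0, 0, -55/2, 5/6, -35]
R4 ← R4 + (5/3)·R2: [0, 0, -208, -124/3, -332]
R5 ← R5 − (7/3)·R2: [0, 0, 237, 167/3, 393]
R4 ← R4 − (416/55)·R3: [0, 0, 0, -524/11, -740/11]
R5 ← R5 + (474/55)·R3: [0, 0, 0, 2074/33, 1005/11]
R5 ← R5 + (1037/786)·R4: [0, 0, 0, 0, 1025/393]
5 pivots among 5 columns.
Every column is a pivot column, so the columns are linearly independent.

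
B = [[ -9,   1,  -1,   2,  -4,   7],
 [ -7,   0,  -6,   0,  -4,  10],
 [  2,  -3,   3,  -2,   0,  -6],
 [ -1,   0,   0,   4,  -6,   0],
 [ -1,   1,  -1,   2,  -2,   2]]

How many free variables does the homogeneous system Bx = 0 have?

Row reduce to echelon form.
R2 ← R2 − (7/9)·R1: [0, -7/9, -47/9, -14/9, -8/9, 41/9]
R3 ← R3 + (2/9)·R1: [0, -25/9, 25/9, -14/9, -8/9, -40/9]
R4 ← R4 − (1/9)·R1: [0, -1/9, 1/9, 34/9, -50/9, -7/9]
R5 ← R5 − (1/9)·R1: [0, 8/9, -8/9, 16/9, -14/9, 11/9]
R3 ← R3 − (25/7)·R2: [0, 0, 150/7, 4, 16/7, -145/7]
R4 ← R4 − (1/7)·R2: [0, 0, 6/7, 4, -38/7, -10/7]
R5 ← R5 + (8/7)·R2: [0, 0, -48/7, 0, -18/7, 45/7]
R4 ← R4 − (1/25)·R3: [0, 0, 0, 96/25, -138/25, -3/5]
R5 ← R5 + (8/25)·R3: [0, 0, 0, 32/25, -46/25, -1/5]
R5 ← R5 − (1/3)·R4: [0, 0, 0, 0, 0, 0]
4 nonzero rows, so rank(B) = 4.
B has 6 columns; by rank–nullity, nullity = 6 − 4 = 2.

2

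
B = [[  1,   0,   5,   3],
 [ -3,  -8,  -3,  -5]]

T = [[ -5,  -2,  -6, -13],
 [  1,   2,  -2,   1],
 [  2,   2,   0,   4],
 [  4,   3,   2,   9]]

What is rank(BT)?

First compute BT:
[[ 17,  17,   0,  34],
 [-19, -31,  24, -26]]
Now row reduce the product.
R2 ← R2 + (19/17)·R1: [0, -12, 24, 12]
2 nonzero rows, so rank(BT) = 2.

2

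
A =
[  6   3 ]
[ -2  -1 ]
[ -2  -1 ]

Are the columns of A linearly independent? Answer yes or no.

no

Row reduce A to echelon form.
R2 ← R2 + (1/3)·R1: [0, 0]
R3 ← R3 + (1/3)·R1: [0, 0]
1 pivot among 2 columns.
Only 1 < 2 pivot columns, so the columns are linearly dependent.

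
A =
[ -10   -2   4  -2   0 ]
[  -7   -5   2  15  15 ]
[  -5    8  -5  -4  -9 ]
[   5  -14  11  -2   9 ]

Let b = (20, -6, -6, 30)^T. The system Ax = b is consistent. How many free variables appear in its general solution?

1

Row reduce the augmented matrix [A | b].
R2 ← R2 − (7/10)·R1: [0, -18/5, -4/5, 82/5, 15, -20]
R3 ← R3 − (1/2)·R1: [0, 9, -7, -3, -9, -16]
R4 ← R4 + (1/2)·R1: [0, -15, 13, -3, 9, 40]
R3 ← R3 + (5/2)·R2: [0, 0, -9, 38, 57/2, -66]
R4 ← R4 − (25/6)·R2: [0, 0, 49/3, -214/3, -107/2, 370/3]
R4 ← R4 + (49/27)·R3: [0, 0, 0, -64/27, -16/9, 32/9]
The echelon form has 4 nonzero rows, and every pivot lies in the first 5 columns, so rank(A) = rank([A|b]) = 4.
The system is consistent.
Free variables = (unknowns) − (rank) = 5 − 4 = 1.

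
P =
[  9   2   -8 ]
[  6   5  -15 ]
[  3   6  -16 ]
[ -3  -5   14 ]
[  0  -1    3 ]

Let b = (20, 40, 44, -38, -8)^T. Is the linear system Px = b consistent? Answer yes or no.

yes

Row reduce the augmented matrix [P | b].
R2 ← R2 − (2/3)·R1: [0, 11/3, -29/3, 80/3]
R3 ← R3 − (1/3)·R1: [0, 16/3, -40/3, 112/3]
R4 ← R4 + (1/3)·R1: [0, -13/3, 34/3, -94/3]
R3 ← R3 − (16/11)·R2: [0, 0, 8/11, -16/11]
R4 ← R4 + (13/11)·R2: [0, 0, -1/11, 2/11]
R5 ← R5 + (3/11)·R2: [0, 0, 4/11, -8/11]
R4 ← R4 + (1/8)·R3: [0, 0, 0, 0]
R5 ← R5 − (1/2)·R3: [0, 0, 0, 0]
The echelon form has 3 nonzero rows, and every pivot lies in the first 3 columns, so rank(P) = rank([P|b]) = 3.
The system is consistent.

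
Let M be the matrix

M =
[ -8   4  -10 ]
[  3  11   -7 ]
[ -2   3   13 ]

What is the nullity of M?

0

Row reduce to echelon form.
R2 ← R2 + (3/8)·R1: [0, 25/2, -43/4]
R3 ← R3 − (1/4)·R1: [0, 2, 31/2]
R3 ← R3 − (4/25)·R2: [0, 0, 861/50]
3 nonzero rows, so rank(M) = 3.
M has 3 columns; by rank–nullity, nullity = 3 − 3 = 0.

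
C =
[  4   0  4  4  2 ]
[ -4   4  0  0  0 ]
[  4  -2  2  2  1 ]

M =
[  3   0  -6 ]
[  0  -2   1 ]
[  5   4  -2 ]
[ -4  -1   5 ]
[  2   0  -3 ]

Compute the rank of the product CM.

First compute CM:
[[ 20,  12, -18],
 [-12,  -8,  28],
 [ 16,  10, -23]]
Now row reduce the product.
R2 ← R2 + (3/5)·R1: [0, -4/5, 86/5]
R3 ← R3 − (4/5)·R1: [0, 2/5, -43/5]
R3 ← R3 + (1/2)·R2: [0, 0, 0]
2 nonzero rows, so rank(CM) = 2.

2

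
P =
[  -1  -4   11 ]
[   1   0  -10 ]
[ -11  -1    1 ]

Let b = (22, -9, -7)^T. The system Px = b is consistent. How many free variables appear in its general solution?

0

Row reduce the augmented matrix [P | b].
R2 ← R2 + R1: [0, -4, 1, 13]
R3 ← R3 − (11)·R1: [0, 43, -120, -249]
R3 ← R3 + (43/4)·R2: [0, 0, -437/4, -437/4]
The echelon form has 3 nonzero rows, and every pivot lies in the first 3 columns, so rank(P) = rank([P|b]) = 3.
The system is consistent.
Free variables = (unknowns) − (rank) = 3 − 3 = 0.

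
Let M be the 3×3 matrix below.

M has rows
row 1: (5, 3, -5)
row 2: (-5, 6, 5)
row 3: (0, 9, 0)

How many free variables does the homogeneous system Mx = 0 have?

1

Row reduce to echelon form.
R2 ← R2 + R1: [0, 9, 0]
R3 ← R3 − R2: [0, 0, 0]
2 nonzero rows, so rank(M) = 2.
M has 3 columns; by rank–nullity, nullity = 3 − 2 = 1.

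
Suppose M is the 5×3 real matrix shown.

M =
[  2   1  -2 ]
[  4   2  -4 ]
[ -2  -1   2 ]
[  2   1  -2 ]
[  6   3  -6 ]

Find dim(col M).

Row reduce to echelon form.
R2 ← R2 − (2)·R1: [0, 0, 0]
R3 ← R3 + R1: [0, 0, 0]
R4 ← R4 − R1: [0, 0, 0]
R5 ← R5 − (3)·R1: [0, 0, 0]
Echelon form has 1 nonzero row, so rank(M) = 1.
The column space has dimension equal to the rank: 1.

1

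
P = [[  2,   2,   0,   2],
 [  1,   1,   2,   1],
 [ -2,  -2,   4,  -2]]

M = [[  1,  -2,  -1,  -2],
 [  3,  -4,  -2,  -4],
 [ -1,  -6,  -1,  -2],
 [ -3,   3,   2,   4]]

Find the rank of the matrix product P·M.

2

First compute PM:
[[  2,  -6,  -2,  -4],
 [ -1, -15,  -3,  -6],
 [ -6, -18,  -2,  -4]]
Now row reduce the product.
R2 ← R2 + (1/2)·R1: [0, -18, -4, -8]
R3 ← R3 + (3)·R1: [0, -36, -8, -16]
R3 ← R3 − (2)·R2: [0, 0, 0, 0]
2 nonzero rows, so rank(PM) = 2.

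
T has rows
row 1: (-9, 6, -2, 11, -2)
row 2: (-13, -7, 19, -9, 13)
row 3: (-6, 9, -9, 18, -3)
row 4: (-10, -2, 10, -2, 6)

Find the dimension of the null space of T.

Row reduce to echelon form.
R2 ← R2 − (13/9)·R1: [0, -47/3, 197/9, -224/9, 143/9]
R3 ← R3 − (2/3)·R1: [0, 5, -23/3, 32/3, -5/3]
R4 ← R4 − (10/9)·R1: [0, -26/3, 110/9, -128/9, 74/9]
R3 ← R3 + (15/47)·R2: [0, 0, -32/47, 128/47, 160/47]
R4 ← R4 − (26/47)·R2: [0, 0, 16/141, -64/141, -80/141]
R4 ← R4 + (1/6)·R3: [0, 0, 0, 0, 0]
3 nonzero rows, so rank(T) = 3.
T has 5 columns; by rank–nullity, nullity = 5 − 3 = 2.

2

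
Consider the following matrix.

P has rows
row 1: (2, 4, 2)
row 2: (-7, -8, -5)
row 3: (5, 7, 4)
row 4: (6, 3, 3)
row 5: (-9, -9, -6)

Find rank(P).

Row reduce to echelon form.
R2 ← R2 + (7/2)·R1: [0, 6, 2]
R3 ← R3 − (5/2)·R1: [0, -3, -1]
R4 ← R4 − (3)·R1: [0, -9, -3]
R5 ← R5 + (9/2)·R1: [0, 9, 3]
R3 ← R3 + (1/2)·R2: [0, 0, 0]
R4 ← R4 + (3/2)·R2: [0, 0, 0]
R5 ← R5 − (3/2)·R2: [0, 0, 0]
Echelon form has 2 nonzero rows, so rank(P) = 2.

2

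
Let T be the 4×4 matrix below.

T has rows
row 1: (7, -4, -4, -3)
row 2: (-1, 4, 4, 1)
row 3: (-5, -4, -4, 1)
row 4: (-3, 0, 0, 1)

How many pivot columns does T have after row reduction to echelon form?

Row reduce to echelon form.
R2 ← R2 + (1/7)·R1: [0, 24/7, 24/7, 4/7]
R3 ← R3 + (5/7)·R1: [0, -48/7, -48/7, -8/7]
R4 ← R4 + (3/7)·R1: [0, -12/7, -12/7, -2/7]
R3 ← R3 + (2)·R2: [0, 0, 0, 0]
R4 ← R4 + (1/2)·R2: [0, 0, 0, 0]
Echelon form has 2 nonzero rows, so rank(T) = 2.
Each nonzero row contributes one pivot column: 2 pivot columns.

2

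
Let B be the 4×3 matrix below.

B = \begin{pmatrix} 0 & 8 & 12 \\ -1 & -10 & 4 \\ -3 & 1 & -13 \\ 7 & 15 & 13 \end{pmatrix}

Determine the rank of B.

Row reduce to echelon form.
Swap R1 ↔ R2
R3 ← R3 − (3)·R1: [0, 31, -25]
R4 ← R4 + (7)·R1: [0, -55, 41]
R3 ← R3 − (31/8)·R2: [0, 0, -143/2]
R4 ← R4 + (55/8)·R2: [0, 0, 247/2]
R4 ← R4 + (19/11)·R3: [0, 0, 0]
Echelon form has 3 nonzero rows, so rank(B) = 3.

3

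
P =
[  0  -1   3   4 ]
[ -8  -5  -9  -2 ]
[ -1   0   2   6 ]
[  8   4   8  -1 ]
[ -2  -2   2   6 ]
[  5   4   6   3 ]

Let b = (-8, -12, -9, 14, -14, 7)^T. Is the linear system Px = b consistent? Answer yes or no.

yes

Row reduce the augmented matrix [P | b].
Swap R1 ↔ R2
R3 ← R3 − (1/8)·R1: [0, 5/8, 25/8, 25/4, -15/2]
R4 ← R4 + R1: [0, -1, -1, -3, 2]
R5 ← R5 − (1/4)·R1: [0, -3/4, 17/4, 13/2, -11]
R6 ← R6 + (5/8)·R1: [0, 7/8, 3/8, 7/4, -1/2]
R3 ← R3 + (5/8)·R2: [0, 0, 5, 35/4, -25/2]
R4 ← R4 − R2: [0, 0, -4, -7, 10]
R5 ← R5 − (3/4)·R2: [0, 0, 2, 7/2, -5]
R6 ← R6 + (7/8)·R2: [0, 0, 3, 21/4, -15/2]
R4 ← R4 + (4/5)·R3: [0, 0, 0, 0, 0]
R5 ← R5 − (2/5)·R3: [0, 0, 0, 0, 0]
R6 ← R6 − (3/5)·R3: [0, 0, 0, 0, 0]
The echelon form has 3 nonzero rows, and every pivot lies in the first 4 columns, so rank(P) = rank([P|b]) = 3.
The system is consistent.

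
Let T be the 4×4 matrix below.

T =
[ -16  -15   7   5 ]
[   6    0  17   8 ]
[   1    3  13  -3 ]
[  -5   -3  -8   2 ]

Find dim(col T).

Row reduce to echelon form.
R2 ← R2 + (3/8)·R1: [0, -45/8, 157/8, 79/8]
R3 ← R3 + (1/16)·R1: [0, 33/16, 215/16, -43/16]
R4 ← R4 − (5/16)·R1: [0, 27/16, -163/16, 7/16]
R3 ← R3 + (11/30)·R2: [0, 0, 619/30, 14/15]
R4 ← R4 + (3/10)·R2: [0, 0, -43/10, 17/5]
R4 ← R4 + (129/619)·R3: [0, 0, 0, 2225/619]
Echelon form has 4 nonzero rows, so rank(T) = 4.
The column space has dimension equal to the rank: 4.

4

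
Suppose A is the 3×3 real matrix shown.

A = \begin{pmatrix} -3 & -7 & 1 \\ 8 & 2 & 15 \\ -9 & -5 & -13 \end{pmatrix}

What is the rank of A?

3

Row reduce to echelon form.
R2 ← R2 + (8/3)·R1: [0, -50/3, 53/3]
R3 ← R3 − (3)·R1: [0, 16, -16]
R3 ← R3 + (24/25)·R2: [0, 0, 24/25]
Echelon form has 3 nonzero rows, so rank(A) = 3.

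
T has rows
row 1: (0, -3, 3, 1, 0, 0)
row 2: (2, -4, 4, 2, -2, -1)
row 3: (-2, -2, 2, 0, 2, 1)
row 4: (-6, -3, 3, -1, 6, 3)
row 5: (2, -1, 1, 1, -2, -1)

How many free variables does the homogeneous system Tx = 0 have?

4

Row reduce to echelon form.
Swap R1 ↔ R2
R3 ← R3 + R1: [0, -6, 6, 2, 0, 0]
R4 ← R4 + (3)·R1: [0, -15, 15, 5, 0, 0]
R5 ← R5 − R1: [0, 3, -3, -1, 0, 0]
R3 ← R3 − (2)·R2: [0, 0, 0, 0, 0, 0]
R4 ← R4 − (5)·R2: [0, 0, 0, 0, 0, 0]
R5 ← R5 + R2: [0, 0, 0, 0, 0, 0]
2 nonzero rows, so rank(T) = 2.
T has 6 columns; by rank–nullity, nullity = 6 − 2 = 4.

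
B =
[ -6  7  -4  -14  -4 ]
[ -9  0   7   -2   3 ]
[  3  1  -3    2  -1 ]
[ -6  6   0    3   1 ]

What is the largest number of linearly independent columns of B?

Row reduce to echelon form.
R2 ← R2 − (3/2)·R1: [0, -21/2, 13, 19, 9]
R3 ← R3 + (1/2)·R1: [0, 9/2, -5, -5, -3]
R4 ← R4 − R1: [0, -1, 4, 17, 5]
R3 ← R3 + (3/7)·R2: [0, 0, 4/7, 22/7, 6/7]
R4 ← R4 − (2/21)·R2: [0, 0, 58/21, 319/21, 29/7]
R4 ← R4 − (29/6)·R3: [0, 0, 0, 0, 0]
Echelon form has 3 nonzero rows, so rank(B) = 3.
The rank gives the maximum number of linearly independent columns: 3.

3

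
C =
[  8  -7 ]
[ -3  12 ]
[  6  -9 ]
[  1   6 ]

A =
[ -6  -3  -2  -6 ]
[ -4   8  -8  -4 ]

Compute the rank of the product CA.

2

First compute CA:
[[-20, -80,  40, -20],
 [-30, 105, -90, -30],
 [  0, -90,  60,   0],
 [-30,  45, -50, -30]]
Now row reduce the product.
R2 ← R2 − (3/2)·R1: [0, 225, -150, 0]
R4 ← R4 − (3/2)·R1: [0, 165, -110, 0]
R3 ← R3 + (2/5)·R2: [0, 0, 0, 0]
R4 ← R4 − (11/15)·R2: [0, 0, 0, 0]
2 nonzero rows, so rank(CA) = 2.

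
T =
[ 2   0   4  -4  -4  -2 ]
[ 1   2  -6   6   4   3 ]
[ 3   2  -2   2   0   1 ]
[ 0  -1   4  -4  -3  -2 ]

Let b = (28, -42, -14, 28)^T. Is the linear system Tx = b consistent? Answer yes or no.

yes

Row reduce the augmented matrix [T | b].
R2 ← R2 − (1/2)·R1: [0, 2, -8, 8, 6, 4, -56]
R3 ← R3 − (3/2)·R1: [0, 2, -8, 8, 6, 4, -56]
R3 ← R3 − R2: [0, 0, 0, 0, 0, 0, 0]
R4 ← R4 + (1/2)·R2: [0, 0, 0, 0, 0, 0, 0]
The echelon form has 2 nonzero rows, and every pivot lies in the first 6 columns, so rank(T) = rank([T|b]) = 2.
The system is consistent.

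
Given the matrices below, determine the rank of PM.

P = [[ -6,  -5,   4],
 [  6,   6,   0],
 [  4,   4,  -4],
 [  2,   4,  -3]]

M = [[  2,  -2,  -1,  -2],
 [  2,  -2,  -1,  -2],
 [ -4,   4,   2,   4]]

1

First compute PM:
[[-38,  38,  19,  38],
 [ 24, -24, -12, -24],
 [ 32, -32, -16, -32],
 [ 24, -24, -12, -24]]
Now row reduce the product.
R2 ← R2 + (12/19)·R1: [0, 0, 0, 0]
R3 ← R3 + (16/19)·R1: [0, 0, 0, 0]
R4 ← R4 + (12/19)·R1: [0, 0, 0, 0]
1 nonzero row, so rank(PM) = 1.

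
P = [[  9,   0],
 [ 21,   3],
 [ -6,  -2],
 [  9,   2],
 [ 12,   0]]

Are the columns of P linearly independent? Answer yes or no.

yes

Row reduce P to echelon form.
R2 ← R2 − (7/3)·R1: [0, 3]
R3 ← R3 + (2/3)·R1: [0, -2]
R4 ← R4 − R1: [0, 2]
R5 ← R5 − (4/3)·R1: [0, 0]
R3 ← R3 + (2/3)·R2: [0, 0]
R4 ← R4 − (2/3)·R2: [0, 0]
2 pivots among 2 columns.
Every column is a pivot column, so the columns are linearly independent.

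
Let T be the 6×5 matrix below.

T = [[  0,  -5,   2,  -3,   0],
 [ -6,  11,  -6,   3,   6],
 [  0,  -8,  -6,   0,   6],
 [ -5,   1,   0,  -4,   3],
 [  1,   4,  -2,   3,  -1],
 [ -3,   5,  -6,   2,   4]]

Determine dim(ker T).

Row reduce to echelon form.
Swap R1 ↔ R2
R4 ← R4 − (5/6)·R1: [0, -49/6, 5, -13/2, -2]
R5 ← R5 + (1/6)·R1: [0, 35/6, -3, 7/2, 0]
R6 ← R6 − (1/2)·R1: [0, -1/2, -3, 1/2, 1]
R3 ← R3 − (8/5)·R2: [0, 0, -46/5, 24/5, 6]
R4 ← R4 − (49/30)·R2: [0, 0, 26/15, -8/5, -2]
R5 ← R5 + (7/6)·R2: [0, 0, -2/3, 0, 0]
R6 ← R6 − (1/10)·R2: [0, 0, -16/5, 4/5, 1]
R4 ← R4 + (13/69)·R3: [0, 0, 0, -16/23, -20/23]
R5 ← R5 − (5/69)·R3: [0, 0, 0, -8/23, -10/23]
R6 ← R6 − (8/23)·R3: [0, 0, 0, -20/23, -25/23]
R5 ← R5 − (1/2)·R4: [0, 0, 0, 0, 0]
R6 ← R6 − (5/4)·R4: [0, 0, 0, 0, 0]
4 nonzero rows, so rank(T) = 4.
T has 5 columns; by rank–nullity, nullity = 5 − 4 = 1.

1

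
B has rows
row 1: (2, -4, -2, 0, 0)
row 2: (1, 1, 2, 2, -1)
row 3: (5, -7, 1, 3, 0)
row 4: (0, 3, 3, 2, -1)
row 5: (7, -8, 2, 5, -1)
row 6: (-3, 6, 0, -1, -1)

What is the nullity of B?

2

Row reduce to echelon form.
R2 ← R2 − (1/2)·R1: [0, 3, 3, 2, -1]
R3 ← R3 − (5/2)·R1: [0, 3, 6, 3, 0]
R5 ← R5 − (7/2)·R1: [0, 6, 9, 5, -1]
R6 ← R6 + (3/2)·R1: [0, 0, -3, -1, -1]
R3 ← R3 − R2: [0, 0, 3, 1, 1]
R4 ← R4 − R2: [0, 0, 0, 0, 0]
R5 ← R5 − (2)·R2: [0, 0, 3, 1, 1]
R5 ← R5 − R3: [0, 0, 0, 0, 0]
R6 ← R6 + R3: [0, 0, 0, 0, 0]
3 nonzero rows, so rank(B) = 3.
B has 5 columns; by rank–nullity, nullity = 5 − 3 = 2.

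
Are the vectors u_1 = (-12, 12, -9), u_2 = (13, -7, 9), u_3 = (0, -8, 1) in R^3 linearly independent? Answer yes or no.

no

Form the matrix with these vectors as rows and row reduce.
R2 ← R2 + (13/12)·R1: [0, 6, -3/4]
R3 ← R3 + (4/3)·R2: [0, 0, 0]
2 nonzero rows, so the 3 vectors span a space of dimension 2.
Since 2 < 3, the vectors are linearly dependent.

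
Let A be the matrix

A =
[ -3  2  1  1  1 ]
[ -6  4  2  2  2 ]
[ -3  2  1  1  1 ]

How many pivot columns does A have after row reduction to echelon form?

Row reduce to echelon form.
R2 ← R2 − (2)·R1: [0, 0, 0, 0, 0]
R3 ← R3 − R1: [0, 0, 0, 0, 0]
Echelon form has 1 nonzero row, so rank(A) = 1.
Each nonzero row contributes one pivot column: 1 pivot columns.

1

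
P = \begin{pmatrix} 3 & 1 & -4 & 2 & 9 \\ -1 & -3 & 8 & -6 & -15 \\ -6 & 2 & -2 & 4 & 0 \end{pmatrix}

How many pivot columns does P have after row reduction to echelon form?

2

Row reduce to echelon form.
R2 ← R2 + (1/3)·R1: [0, -8/3, 20/3, -16/3, -12]
R3 ← R3 + (2)·R1: [0, 4, -10, 8, 18]
R3 ← R3 + (3/2)·R2: [0, 0, 0, 0, 0]
Echelon form has 2 nonzero rows, so rank(P) = 2.
Each nonzero row contributes one pivot column: 2 pivot columns.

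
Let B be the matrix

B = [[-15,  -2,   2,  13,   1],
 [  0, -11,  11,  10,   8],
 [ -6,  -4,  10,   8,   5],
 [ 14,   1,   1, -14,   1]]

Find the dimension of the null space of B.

1

Row reduce to echelon form.
R3 ← R3 − (2/5)·R1: [0, -16/5, 46/5, 14/5, 23/5]
R4 ← R4 + (14/15)·R1: [0, -13/15, 43/15, -28/15, 29/15]
R3 ← R3 − (16/55)·R2: [0, 0, 6, -6/55, 25/11]
R4 ← R4 − (13/165)·R2: [0, 0, 2, -146/55, 43/33]
R4 ← R4 − (1/3)·R3: [0, 0, 0, -144/55, 6/11]
4 nonzero rows, so rank(B) = 4.
B has 5 columns; by rank–nullity, nullity = 5 − 4 = 1.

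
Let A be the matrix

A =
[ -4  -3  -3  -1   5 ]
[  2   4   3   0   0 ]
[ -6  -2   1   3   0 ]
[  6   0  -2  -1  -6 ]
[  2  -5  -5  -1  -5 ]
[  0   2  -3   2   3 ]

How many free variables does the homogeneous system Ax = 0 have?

0

Row reduce to echelon form.
R2 ← R2 + (1/2)·R1: [0, 5/2, 3/2, -1/2, 5/2]
R3 ← R3 − (3/2)·R1: [0, 5/2, 11/2, 9/2, -15/2]
R4 ← R4 + (3/2)·R1: [0, -9/2, -13/2, -5/2, 3/2]
R5 ← R5 + (1/2)·R1: [0, -13/2, -13/2, -3/2, -5/2]
R3 ← R3 − R2: [0, 0, 4, 5, -10]
R4 ← R4 + (9/5)·R2: [0, 0, -19/5, -17/5, 6]
R5 ← R5 + (13/5)·R2: [0, 0, -13/5, -14/5, 4]
R6 ← R6 − (4/5)·R2: [0, 0, -21/5, 12/5, 1]
R4 ← R4 + (19/20)·R3: [0, 0, 0, 27/20, -7/2]
R5 ← R5 + (13/20)·R3: [0, 0, 0, 9/20, -5/2]
R6 ← R6 + (21/20)·R3: [0, 0, 0, 153/20, -19/2]
R5 ← R5 − (1/3)·R4: [0, 0, 0, 0, -4/3]
R6 ← R6 − (17/3)·R4: [0, 0, 0, 0, 31/3]
R6 ← R6 + (31/4)·R5: [0, 0, 0, 0, 0]
5 nonzero rows, so rank(A) = 5.
A has 5 columns; by rank–nullity, nullity = 5 − 5 = 0.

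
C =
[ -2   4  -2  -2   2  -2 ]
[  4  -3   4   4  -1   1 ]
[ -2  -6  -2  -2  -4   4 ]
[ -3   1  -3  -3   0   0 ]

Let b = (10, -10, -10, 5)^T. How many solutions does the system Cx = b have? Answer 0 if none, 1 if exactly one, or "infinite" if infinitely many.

Row reduce the augmented matrix [C | b].
R2 ← R2 + (2)·R1: [0, 5, 0, 0, 3, -3, 10]
R3 ← R3 − R1: [0, -10, 0, 0, -6, 6, -20]
R4 ← R4 − (3/2)·R1: [0, -5, 0, 0, -3, 3, -10]
R3 ← R3 + (2)·R2: [0, 0, 0, 0, 0, 0, 0]
R4 ← R4 + R2: [0, 0, 0, 0, 0, 0, 0]
The echelon form has 2 nonzero rows, and every pivot lies in the first 6 columns, so rank(C) = rank([C|b]) = 2.
The system is consistent.
rank = 2 < 6 unknowns, so there are infinitely many solutions.

infinite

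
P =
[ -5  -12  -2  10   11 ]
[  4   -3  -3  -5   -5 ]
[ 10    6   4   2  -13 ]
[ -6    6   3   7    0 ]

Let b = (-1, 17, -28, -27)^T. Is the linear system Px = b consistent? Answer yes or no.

yes

Row reduce the augmented matrix [P | b].
R2 ← R2 + (4/5)·R1: [0, -63/5, -23/5, 3, 19/5, 81/5]
R3 ← R3 + (2)·R1: [0, -18, 0, 22, 9, -30]
R4 ← R4 − (6/5)·R1: [0, 102/5, 27/5, -5, -66/5, -129/5]
R3 ← R3 − (10/7)·R2: [0, 0, 46/7, 124/7, 25/7, -372/7]
R4 ← R4 + (34/21)·R2: [0, 0, -43/21, -1/7, -148/21, 3/7]
R4 ← R4 + (43/138)·R3: [0, 0, 0, 371/69, -273/46, -371/23]
The echelon form has 4 nonzero rows, and every pivot lies in the first 5 columns, so rank(P) = rank([P|b]) = 4.
The system is consistent.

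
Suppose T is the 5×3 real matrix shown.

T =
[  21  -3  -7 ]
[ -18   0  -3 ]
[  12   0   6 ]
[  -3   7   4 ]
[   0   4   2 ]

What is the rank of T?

3

Row reduce to echelon form.
R2 ← R2 + (6/7)·R1: [0, -18/7, -9]
R3 ← R3 − (4/7)·R1: [0, 12/7, 10]
R4 ← R4 + (1/7)·R1: [0, 46/7, 3]
R3 ← R3 + (2/3)·R2: [0, 0, 4]
R4 ← R4 + (23/9)·R2: [0, 0, -20]
R5 ← R5 + (14/9)·R2: [0, 0, -12]
R4 ← R4 + (5)·R3: [0, 0, 0]
R5 ← R5 + (3)·R3: [0, 0, 0]
Echelon form has 3 nonzero rows, so rank(T) = 3.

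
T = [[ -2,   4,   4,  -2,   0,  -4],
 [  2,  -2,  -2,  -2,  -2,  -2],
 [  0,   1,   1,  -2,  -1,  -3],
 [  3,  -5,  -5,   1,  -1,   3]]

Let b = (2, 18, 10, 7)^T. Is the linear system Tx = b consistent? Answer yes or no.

Row reduce the augmented matrix [T | b].
R2 ← R2 + R1: [0, 2, 2, -4, -2, -6, 20]
R4 ← R4 + (3/2)·R1: [0, 1, 1, -2, -1, -3, 10]
R3 ← R3 − (1/2)·R2: [0, 0, 0, 0, 0, 0, 0]
R4 ← R4 − (1/2)·R2: [0, 0, 0, 0, 0, 0, 0]
The echelon form has 2 nonzero rows, and every pivot lies in the first 6 columns, so rank(T) = rank([T|b]) = 2.
The system is consistent.

yes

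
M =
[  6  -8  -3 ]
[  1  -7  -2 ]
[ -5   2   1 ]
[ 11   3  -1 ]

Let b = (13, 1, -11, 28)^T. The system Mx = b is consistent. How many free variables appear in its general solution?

Row reduce the augmented matrix [M | b].
R2 ← R2 − (1/6)·R1: [0, -17/3, -3/2, -7/6]
R3 ← R3 + (5/6)·R1: [0, -14/3, -3/2, -1/6]
R4 ← R4 − (11/6)·R1: [0, 53/3, 9/2, 25/6]
R3 ← R3 − (14/17)·R2: [0, 0, -9/34, 27/34]
R4 ← R4 + (53/17)·R2: [0, 0, -3/17, 9/17]
R4 ← R4 − (2/3)·R3: [0, 0, 0, 0]
The echelon form has 3 nonzero rows, and every pivot lies in the first 3 columns, so rank(M) = rank([M|b]) = 3.
The system is consistent.
Free variables = (unknowns) − (rank) = 3 − 3 = 0.

0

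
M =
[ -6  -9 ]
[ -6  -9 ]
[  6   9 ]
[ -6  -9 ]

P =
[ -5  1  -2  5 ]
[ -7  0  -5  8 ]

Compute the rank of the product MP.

1

First compute MP:
[[ 93,  -6,  57, -102],
 [ 93,  -6,  57, -102],
 [-93,   6, -57, 102],
 [ 93,  -6,  57, -102]]
Now row reduce the product.
R2 ← R2 − R1: [0, 0, 0, 0]
R3 ← R3 + R1: [0, 0, 0, 0]
R4 ← R4 − R1: [0, 0, 0, 0]
1 nonzero row, so rank(MP) = 1.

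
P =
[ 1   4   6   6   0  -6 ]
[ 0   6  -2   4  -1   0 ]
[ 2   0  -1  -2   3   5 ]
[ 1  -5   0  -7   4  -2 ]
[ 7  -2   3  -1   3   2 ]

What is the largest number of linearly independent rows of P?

5

Row reduce to echelon form.
R3 ← R3 − (2)·R1: [0, -8, -13, -14, 3, 17]
R4 ← R4 − R1: [0, -9, -6, -13, 4, 4]
R5 ← R5 − (7)·R1: [0, -30, -39, -43, 3, 44]
R3 ← R3 + (4/3)·R2: [0, 0, -47/3, -26/3, 5/3, 17]
R4 ← R4 + (3/2)·R2: [0, 0, -9, -7, 5/2, 4]
R5 ← R5 + (5)·R2: [0, 0, -49, -23, -2, 44]
R4 ← R4 − (27/47)·R3: [0, 0, 0, -95/47, 145/94, -271/47]
R5 ← R5 − (147/47)·R3: [0, 0, 0, 193/47, -339/47, -431/47]
R5 ← R5 + (193/95)·R4: [0, 0, 0, 0, -155/38, -1984/95]
Echelon form has 5 nonzero rows, so rank(P) = 5.
The rank gives the maximum number of linearly independent rows: 5.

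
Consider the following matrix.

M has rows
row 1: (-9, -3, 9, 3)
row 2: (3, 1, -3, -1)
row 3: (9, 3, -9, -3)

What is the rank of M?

1

Row reduce to echelon form.
R2 ← R2 + (1/3)·R1: [0, 0, 0, 0]
R3 ← R3 + R1: [0, 0, 0, 0]
Echelon form has 1 nonzero row, so rank(M) = 1.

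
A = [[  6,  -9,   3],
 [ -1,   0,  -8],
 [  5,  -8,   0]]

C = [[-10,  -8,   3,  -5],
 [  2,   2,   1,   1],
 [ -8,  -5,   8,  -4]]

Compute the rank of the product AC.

First compute AC:
[[-102, -81,  33, -51],
 [ 74,  48, -67,  37],
 [-66, -56,   7, -33]]
Now row reduce the product.
R2 ← R2 + (37/51)·R1: [0, -183/17, -732/17, 0]
R3 ← R3 − (11/17)·R1: [0, -61/17, -244/17, 0]
R3 ← R3 − (1/3)·R2: [0, 0, 0, 0]
2 nonzero rows, so rank(AC) = 2.

2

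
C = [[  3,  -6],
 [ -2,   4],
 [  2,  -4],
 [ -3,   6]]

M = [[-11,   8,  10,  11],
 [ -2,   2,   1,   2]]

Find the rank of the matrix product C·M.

First compute CM:
[[-21,  12,  24,  21],
 [ 14,  -8, -16, -14],
 [-14,   8,  16,  14],
 [ 21, -12, -24, -21]]
Now row reduce the product.
R2 ← R2 + (2/3)·R1: [0, 0, 0, 0]
R3 ← R3 − (2/3)·R1: [0, 0, 0, 0]
R4 ← R4 + R1: [0, 0, 0, 0]
1 nonzero row, so rank(CM) = 1.

1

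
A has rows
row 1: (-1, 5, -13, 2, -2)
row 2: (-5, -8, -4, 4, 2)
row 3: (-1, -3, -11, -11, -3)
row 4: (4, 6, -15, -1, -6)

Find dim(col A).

Row reduce to echelon form.
R2 ← R2 − (5)·R1: [0, -33, 61, -6, 12]
R3 ← R3 − R1: [0, -8, 2, -13, -1]
R4 ← R4 + (4)·R1: [0, 26, -67, 7, -14]
R3 ← R3 − (8/33)·R2: [0, 0, -422/33, -127/11, -43/11]
R4 ← R4 + (26/33)·R2: [0, 0, -625/33, 25/11, -50/11]
R4 ← R4 − (625/422)·R3: [0, 0, 0, 8175/422, 525/422]
Echelon form has 4 nonzero rows, so rank(A) = 4.
The column space has dimension equal to the rank: 4.

4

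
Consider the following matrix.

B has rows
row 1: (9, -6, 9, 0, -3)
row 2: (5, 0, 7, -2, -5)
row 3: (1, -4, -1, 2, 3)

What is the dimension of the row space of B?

Row reduce to echelon form.
R2 ← R2 − (5/9)·R1: [0, 10/3, 2, -2, -10/3]
R3 ← R3 − (1/9)·R1: [0, -10/3, -2, 2, 10/3]
R3 ← R3 + R2: [0, 0, 0, 0, 0]
Echelon form has 2 nonzero rows, so rank(B) = 2.
The row space has dimension equal to the rank: 2.

2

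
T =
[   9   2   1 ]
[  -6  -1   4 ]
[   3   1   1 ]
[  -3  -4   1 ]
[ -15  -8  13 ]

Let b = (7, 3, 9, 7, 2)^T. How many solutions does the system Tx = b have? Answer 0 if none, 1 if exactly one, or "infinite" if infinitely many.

Row reduce the augmented matrix [T | b].
R2 ← R2 + (2/3)·R1: [0, 1/3, 14/3, 23/3]
R3 ← R3 − (1/3)·R1: [0, 1/3, 2/3, 20/3]
R4 ← R4 + (1/3)·R1: [0, -10/3, 4/3, 28/3]
R5 ← R5 + (5/3)·R1: [0, -14/3, 44/3, 41/3]
R3 ← R3 − R2: [0, 0, -4, -1]
R4 ← R4 + (10)·R2: [0, 0, 48, 86]
R5 ← R5 + (14)·R2: [0, 0, 80, 121]
R4 ← R4 + (12)·R3: [0, 0, 0, 74]
R5 ← R5 + (20)·R3: [0, 0, 0, 101]
R5 ← R5 − (101/74)·R4: [0, 0, 0, 0]
The echelon form has 4 nonzero rows; the last pivot sits in the augmented column, so rank(T) = 3 but rank([T|b]) = 4.
Since the ranks differ, the system is inconsistent.
It has no solutions.

0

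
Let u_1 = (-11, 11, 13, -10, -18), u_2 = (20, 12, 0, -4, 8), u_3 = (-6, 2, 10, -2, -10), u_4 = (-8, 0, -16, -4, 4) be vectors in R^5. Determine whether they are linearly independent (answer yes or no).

Form the matrix with these vectors as rows and row reduce.
R2 ← R2 + (20/11)·R1: [0, 32, 260/11, -244/11, -272/11]
R3 ← R3 − (6/11)·R1: [0, -4, 32/11, 38/11, -2/11]
R4 ← R4 − (8/11)·R1: [0, -8, -280/11, 36/11, 188/11]
R3 ← R3 + (1/8)·R2: [0, 0, 129/22, 15/22, -36/11]
R4 ← R4 + (1/4)·R2: [0, 0, -215/11, -25/11, 120/11]
R4 ← R4 + (10/3)·R3: [0, 0, 0, 0, 0]
3 nonzero rows, so the 4 vectors span a space of dimension 3.
Since 3 < 4, the vectors are linearly dependent.

no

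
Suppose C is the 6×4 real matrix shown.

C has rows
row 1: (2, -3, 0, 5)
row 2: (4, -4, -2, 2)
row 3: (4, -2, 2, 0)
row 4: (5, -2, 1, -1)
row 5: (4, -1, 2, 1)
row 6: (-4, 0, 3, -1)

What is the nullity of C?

0

Row reduce to echelon form.
R2 ← R2 − (2)·R1: [0, 2, -2, -8]
R3 ← R3 − (2)·R1: [0, 4, 2, -10]
R4 ← R4 − (5/2)·R1: [0, 11/2, 1, -27/2]
R5 ← R5 − (2)·R1: [0, 5, 2, -9]
R6 ← R6 + (2)·R1: [0, -6, 3, 9]
R3 ← R3 − (2)·R2: [0, 0, 6, 6]
R4 ← R4 − (11/4)·R2: [0, 0, 13/2, 17/2]
R5 ← R5 − (5/2)·R2: [0, 0, 7, 11]
R6 ← R6 + (3)·R2: [0, 0, -3, -15]
R4 ← R4 − (13/12)·R3: [0, 0, 0, 2]
R5 ← R5 − (7/6)·R3: [0, 0, 0, 4]
R6 ← R6 + (1/2)·R3: [0, 0, 0, -12]
R5 ← R5 − (2)·R4: [0, 0, 0, 0]
R6 ← R6 + (6)·R4: [0, 0, 0, 0]
4 nonzero rows, so rank(C) = 4.
C has 4 columns; by rank–nullity, nullity = 4 − 4 = 0.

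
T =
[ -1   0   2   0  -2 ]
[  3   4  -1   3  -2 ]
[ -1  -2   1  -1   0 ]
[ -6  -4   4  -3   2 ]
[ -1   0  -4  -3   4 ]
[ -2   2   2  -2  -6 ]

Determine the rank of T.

4

Row reduce to echelon form.
R2 ← R2 + (3)·R1: [0, 4, 5, 3, -8]
R3 ← R3 − R1: [0, -2, -1, -1, 2]
R4 ← R4 − (6)·R1: [0, -4, -8, -3, 14]
R5 ← R5 − R1: [0, 0, -6, -3, 6]
R6 ← R6 − (2)·R1: [0, 2, -2, -2, -2]
R3 ← R3 + (1/2)·R2: [0, 0, 3/2, 1/2, -2]
R4 ← R4 + R2: [0, 0, -3, 0, 6]
R6 ← R6 − (1/2)·R2: [0, 0, -9/2, -7/2, 2]
R4 ← R4 + (2)·R3: [0, 0, 0, 1, 2]
R5 ← R5 + (4)·R3: [0, 0, 0, -1, -2]
R6 ← R6 + (3)·R3: [0, 0, 0, -2, -4]
R5 ← R5 + R4: [0, 0, 0, 0, 0]
R6 ← R6 + (2)·R4: [0, 0, 0, 0, 0]
Echelon form has 4 nonzero rows, so rank(T) = 4.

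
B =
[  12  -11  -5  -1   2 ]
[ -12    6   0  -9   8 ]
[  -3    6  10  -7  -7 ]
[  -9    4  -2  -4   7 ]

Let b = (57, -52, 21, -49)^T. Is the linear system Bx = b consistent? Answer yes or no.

Row reduce the augmented matrix [B | b].
R2 ← R2 + R1: [0, -5, -5, -10, 10, 5]
R3 ← R3 + (1/4)·R1: [0, 13/4, 35/4, -29/4, -13/2, 141/4]
R4 ← R4 + (3/4)·R1: [0, -17/4, -23/4, -19/4, 17/2, -25/4]
R3 ← R3 + (13/20)·R2: [0, 0, 11/2, -55/4, 0, 77/2]
R4 ← R4 − (17/20)·R2: [0, 0, -3/2, 15/4, 0, -21/2]
R4 ← R4 + (3/11)·R3: [0, 0, 0, 0, 0, 0]
The echelon form has 3 nonzero rows, and every pivot lies in the first 5 columns, so rank(B) = rank([B|b]) = 3.
The system is consistent.

yes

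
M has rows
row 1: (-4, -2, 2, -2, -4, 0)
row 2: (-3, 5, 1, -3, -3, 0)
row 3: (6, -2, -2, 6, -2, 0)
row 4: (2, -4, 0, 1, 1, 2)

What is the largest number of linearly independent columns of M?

4

Row reduce to echelon form.
R2 ← R2 − (3/4)·R1: [0, 13/2, -1/2, -3/2, 0, 0]
R3 ← R3 + (3/2)·R1: [0, -5, 1, 3, -8, 0]
R4 ← R4 + (1/2)·R1: [0, -5, 1, 0, -1, 2]
R3 ← R3 + (10/13)·R2: [0, 0, 8/13, 24/13, -8, 0]
R4 ← R4 + (10/13)·R2: [0, 0, 8/13, -15/13, -1, 2]
R4 ← R4 − R3: [0, 0, 0, -3, 7, 2]
Echelon form has 4 nonzero rows, so rank(M) = 4.
The rank gives the maximum number of linearly independent columns: 4.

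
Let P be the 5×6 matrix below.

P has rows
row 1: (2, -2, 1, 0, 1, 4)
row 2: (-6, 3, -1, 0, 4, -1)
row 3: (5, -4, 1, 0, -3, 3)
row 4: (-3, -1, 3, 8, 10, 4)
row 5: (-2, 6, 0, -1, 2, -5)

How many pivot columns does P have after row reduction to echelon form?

5

Row reduce to echelon form.
R2 ← R2 + (3)·R1: [0, -3, 2, 0, 7, 11]
R3 ← R3 − (5/2)·R1: [0, 1, -3/2, 0, -11/2, -7]
R4 ← R4 + (3/2)·R1: [0, -4, 9/2, 8, 23/2, 10]
R5 ← R5 + R1: [0, 4, 1, -1, 3, -1]
R3 ← R3 + (1/3)·R2: [0, 0, -5/6, 0, -19/6, -10/3]
R4 ← R4 − (4/3)·R2: [0, 0, 11/6, 8, 13/6, -14/3]
R5 ← R5 + (4/3)·R2: [0, 0, 11/3, -1, 37/3, 41/3]
R4 ← R4 + (11/5)·R3: [0, 0, 0, 8, -24/5, -12]
R5 ← R5 + (22/5)·R3: [0, 0, 0, -1, -8/5, -1]
R5 ← R5 + (1/8)·R4: [0, 0, 0, 0, -11/5, -5/2]
Echelon form has 5 nonzero rows, so rank(P) = 5.
Each nonzero row contributes one pivot column: 5 pivot columns.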